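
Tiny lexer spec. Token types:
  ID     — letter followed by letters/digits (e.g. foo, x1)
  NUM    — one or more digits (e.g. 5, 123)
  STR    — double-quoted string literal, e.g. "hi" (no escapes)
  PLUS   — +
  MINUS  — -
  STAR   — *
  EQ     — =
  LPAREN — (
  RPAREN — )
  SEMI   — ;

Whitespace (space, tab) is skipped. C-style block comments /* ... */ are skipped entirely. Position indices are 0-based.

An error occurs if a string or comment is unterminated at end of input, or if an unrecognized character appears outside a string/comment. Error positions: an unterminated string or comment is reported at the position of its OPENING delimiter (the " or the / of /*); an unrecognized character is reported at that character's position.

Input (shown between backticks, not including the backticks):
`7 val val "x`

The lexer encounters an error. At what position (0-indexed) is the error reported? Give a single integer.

pos=0: emit NUM '7' (now at pos=1)
pos=2: emit ID 'val' (now at pos=5)
pos=6: emit ID 'val' (now at pos=9)
pos=10: enter STRING mode
pos=10: ERROR — unterminated string

Answer: 10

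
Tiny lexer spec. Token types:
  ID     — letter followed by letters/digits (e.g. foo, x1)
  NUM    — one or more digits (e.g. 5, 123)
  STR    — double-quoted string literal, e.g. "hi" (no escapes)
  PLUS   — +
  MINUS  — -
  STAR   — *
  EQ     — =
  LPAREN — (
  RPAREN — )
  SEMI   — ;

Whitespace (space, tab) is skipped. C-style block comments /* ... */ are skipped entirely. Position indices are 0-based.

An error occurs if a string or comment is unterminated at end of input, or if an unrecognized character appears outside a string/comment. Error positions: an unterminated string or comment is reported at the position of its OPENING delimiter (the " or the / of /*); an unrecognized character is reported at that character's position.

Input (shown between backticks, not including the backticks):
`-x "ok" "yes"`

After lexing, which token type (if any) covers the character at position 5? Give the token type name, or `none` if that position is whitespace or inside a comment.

pos=0: emit MINUS '-'
pos=1: emit ID 'x' (now at pos=2)
pos=3: enter STRING mode
pos=3: emit STR "ok" (now at pos=7)
pos=8: enter STRING mode
pos=8: emit STR "yes" (now at pos=13)
DONE. 4 tokens: [MINUS, ID, STR, STR]
Position 5: char is 'k' -> STR

Answer: STR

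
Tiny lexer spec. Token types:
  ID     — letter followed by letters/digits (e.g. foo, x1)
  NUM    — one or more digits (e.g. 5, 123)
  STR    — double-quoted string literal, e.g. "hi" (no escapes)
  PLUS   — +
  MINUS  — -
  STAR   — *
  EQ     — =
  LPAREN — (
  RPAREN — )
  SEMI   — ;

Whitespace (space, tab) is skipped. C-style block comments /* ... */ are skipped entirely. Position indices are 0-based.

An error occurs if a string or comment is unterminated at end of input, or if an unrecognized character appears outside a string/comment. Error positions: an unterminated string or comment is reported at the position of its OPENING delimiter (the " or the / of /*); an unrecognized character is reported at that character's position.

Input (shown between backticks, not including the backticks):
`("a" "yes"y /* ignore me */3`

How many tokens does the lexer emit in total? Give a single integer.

pos=0: emit LPAREN '('
pos=1: enter STRING mode
pos=1: emit STR "a" (now at pos=4)
pos=5: enter STRING mode
pos=5: emit STR "yes" (now at pos=10)
pos=10: emit ID 'y' (now at pos=11)
pos=12: enter COMMENT mode (saw '/*')
exit COMMENT mode (now at pos=27)
pos=27: emit NUM '3' (now at pos=28)
DONE. 5 tokens: [LPAREN, STR, STR, ID, NUM]

Answer: 5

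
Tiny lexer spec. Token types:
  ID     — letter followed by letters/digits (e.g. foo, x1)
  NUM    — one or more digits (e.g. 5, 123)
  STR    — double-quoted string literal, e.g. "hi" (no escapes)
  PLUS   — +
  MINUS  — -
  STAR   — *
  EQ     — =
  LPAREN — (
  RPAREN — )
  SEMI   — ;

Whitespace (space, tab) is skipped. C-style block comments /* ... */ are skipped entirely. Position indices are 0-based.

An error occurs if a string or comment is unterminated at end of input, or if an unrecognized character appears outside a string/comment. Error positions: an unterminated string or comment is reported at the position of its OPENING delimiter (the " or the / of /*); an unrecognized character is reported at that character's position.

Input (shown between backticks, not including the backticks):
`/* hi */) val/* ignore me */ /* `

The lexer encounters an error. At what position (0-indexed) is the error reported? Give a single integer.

Answer: 29

Derivation:
pos=0: enter COMMENT mode (saw '/*')
exit COMMENT mode (now at pos=8)
pos=8: emit RPAREN ')'
pos=10: emit ID 'val' (now at pos=13)
pos=13: enter COMMENT mode (saw '/*')
exit COMMENT mode (now at pos=28)
pos=29: enter COMMENT mode (saw '/*')
pos=29: ERROR — unterminated comment (reached EOF)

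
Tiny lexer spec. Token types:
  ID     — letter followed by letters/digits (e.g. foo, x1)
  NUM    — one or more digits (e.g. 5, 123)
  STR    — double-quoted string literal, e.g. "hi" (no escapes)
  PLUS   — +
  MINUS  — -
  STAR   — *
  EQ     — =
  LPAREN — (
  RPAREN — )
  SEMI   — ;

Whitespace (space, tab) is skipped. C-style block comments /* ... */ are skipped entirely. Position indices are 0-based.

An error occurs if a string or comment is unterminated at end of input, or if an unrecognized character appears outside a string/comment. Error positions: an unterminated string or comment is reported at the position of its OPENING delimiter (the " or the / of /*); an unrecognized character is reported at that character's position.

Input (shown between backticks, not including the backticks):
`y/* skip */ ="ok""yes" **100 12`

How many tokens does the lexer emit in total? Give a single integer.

Answer: 8

Derivation:
pos=0: emit ID 'y' (now at pos=1)
pos=1: enter COMMENT mode (saw '/*')
exit COMMENT mode (now at pos=11)
pos=12: emit EQ '='
pos=13: enter STRING mode
pos=13: emit STR "ok" (now at pos=17)
pos=17: enter STRING mode
pos=17: emit STR "yes" (now at pos=22)
pos=23: emit STAR '*'
pos=24: emit STAR '*'
pos=25: emit NUM '100' (now at pos=28)
pos=29: emit NUM '12' (now at pos=31)
DONE. 8 tokens: [ID, EQ, STR, STR, STAR, STAR, NUM, NUM]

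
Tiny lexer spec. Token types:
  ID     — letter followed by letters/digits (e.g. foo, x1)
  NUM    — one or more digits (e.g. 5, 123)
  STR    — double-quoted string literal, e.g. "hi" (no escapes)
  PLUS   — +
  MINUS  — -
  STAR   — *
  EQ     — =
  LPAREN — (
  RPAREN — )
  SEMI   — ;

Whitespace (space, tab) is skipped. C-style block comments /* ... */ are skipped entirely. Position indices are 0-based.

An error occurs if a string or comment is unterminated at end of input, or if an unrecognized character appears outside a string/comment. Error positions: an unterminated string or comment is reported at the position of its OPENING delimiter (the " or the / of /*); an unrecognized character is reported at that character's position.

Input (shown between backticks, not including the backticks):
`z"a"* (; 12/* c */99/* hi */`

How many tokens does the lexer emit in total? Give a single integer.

pos=0: emit ID 'z' (now at pos=1)
pos=1: enter STRING mode
pos=1: emit STR "a" (now at pos=4)
pos=4: emit STAR '*'
pos=6: emit LPAREN '('
pos=7: emit SEMI ';'
pos=9: emit NUM '12' (now at pos=11)
pos=11: enter COMMENT mode (saw '/*')
exit COMMENT mode (now at pos=18)
pos=18: emit NUM '99' (now at pos=20)
pos=20: enter COMMENT mode (saw '/*')
exit COMMENT mode (now at pos=28)
DONE. 7 tokens: [ID, STR, STAR, LPAREN, SEMI, NUM, NUM]

Answer: 7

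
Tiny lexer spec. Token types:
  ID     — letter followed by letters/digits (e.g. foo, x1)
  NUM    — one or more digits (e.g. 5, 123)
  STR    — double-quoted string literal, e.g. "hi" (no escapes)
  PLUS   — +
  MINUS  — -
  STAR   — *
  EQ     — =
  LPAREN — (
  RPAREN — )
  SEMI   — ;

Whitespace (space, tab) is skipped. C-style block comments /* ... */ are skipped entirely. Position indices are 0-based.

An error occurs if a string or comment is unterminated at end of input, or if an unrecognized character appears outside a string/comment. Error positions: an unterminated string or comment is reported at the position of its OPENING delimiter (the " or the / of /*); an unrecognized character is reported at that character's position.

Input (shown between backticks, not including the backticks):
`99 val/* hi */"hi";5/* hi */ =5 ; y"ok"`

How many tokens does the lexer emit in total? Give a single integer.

Answer: 10

Derivation:
pos=0: emit NUM '99' (now at pos=2)
pos=3: emit ID 'val' (now at pos=6)
pos=6: enter COMMENT mode (saw '/*')
exit COMMENT mode (now at pos=14)
pos=14: enter STRING mode
pos=14: emit STR "hi" (now at pos=18)
pos=18: emit SEMI ';'
pos=19: emit NUM '5' (now at pos=20)
pos=20: enter COMMENT mode (saw '/*')
exit COMMENT mode (now at pos=28)
pos=29: emit EQ '='
pos=30: emit NUM '5' (now at pos=31)
pos=32: emit SEMI ';'
pos=34: emit ID 'y' (now at pos=35)
pos=35: enter STRING mode
pos=35: emit STR "ok" (now at pos=39)
DONE. 10 tokens: [NUM, ID, STR, SEMI, NUM, EQ, NUM, SEMI, ID, STR]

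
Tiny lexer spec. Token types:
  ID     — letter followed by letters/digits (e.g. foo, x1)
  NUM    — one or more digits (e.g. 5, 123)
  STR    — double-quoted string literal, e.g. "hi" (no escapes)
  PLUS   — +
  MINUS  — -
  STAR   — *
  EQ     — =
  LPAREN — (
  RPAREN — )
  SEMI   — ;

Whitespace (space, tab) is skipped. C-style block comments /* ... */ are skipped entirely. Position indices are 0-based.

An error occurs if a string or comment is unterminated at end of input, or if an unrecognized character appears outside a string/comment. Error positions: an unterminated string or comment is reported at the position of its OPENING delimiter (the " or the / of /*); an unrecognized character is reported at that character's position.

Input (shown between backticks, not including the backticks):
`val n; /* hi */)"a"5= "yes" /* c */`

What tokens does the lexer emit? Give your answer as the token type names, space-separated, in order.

pos=0: emit ID 'val' (now at pos=3)
pos=4: emit ID 'n' (now at pos=5)
pos=5: emit SEMI ';'
pos=7: enter COMMENT mode (saw '/*')
exit COMMENT mode (now at pos=15)
pos=15: emit RPAREN ')'
pos=16: enter STRING mode
pos=16: emit STR "a" (now at pos=19)
pos=19: emit NUM '5' (now at pos=20)
pos=20: emit EQ '='
pos=22: enter STRING mode
pos=22: emit STR "yes" (now at pos=27)
pos=28: enter COMMENT mode (saw '/*')
exit COMMENT mode (now at pos=35)
DONE. 8 tokens: [ID, ID, SEMI, RPAREN, STR, NUM, EQ, STR]

Answer: ID ID SEMI RPAREN STR NUM EQ STR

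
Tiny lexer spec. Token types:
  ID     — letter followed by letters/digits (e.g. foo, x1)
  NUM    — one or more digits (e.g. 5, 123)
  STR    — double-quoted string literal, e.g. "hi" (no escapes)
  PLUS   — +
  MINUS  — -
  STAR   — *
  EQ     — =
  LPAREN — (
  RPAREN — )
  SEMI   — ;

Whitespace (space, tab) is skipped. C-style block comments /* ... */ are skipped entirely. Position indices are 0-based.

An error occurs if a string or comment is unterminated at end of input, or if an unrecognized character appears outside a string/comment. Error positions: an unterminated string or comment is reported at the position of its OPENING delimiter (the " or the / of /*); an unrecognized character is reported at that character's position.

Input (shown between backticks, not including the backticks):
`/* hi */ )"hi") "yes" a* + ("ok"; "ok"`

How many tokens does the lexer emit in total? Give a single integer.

Answer: 11

Derivation:
pos=0: enter COMMENT mode (saw '/*')
exit COMMENT mode (now at pos=8)
pos=9: emit RPAREN ')'
pos=10: enter STRING mode
pos=10: emit STR "hi" (now at pos=14)
pos=14: emit RPAREN ')'
pos=16: enter STRING mode
pos=16: emit STR "yes" (now at pos=21)
pos=22: emit ID 'a' (now at pos=23)
pos=23: emit STAR '*'
pos=25: emit PLUS '+'
pos=27: emit LPAREN '('
pos=28: enter STRING mode
pos=28: emit STR "ok" (now at pos=32)
pos=32: emit SEMI ';'
pos=34: enter STRING mode
pos=34: emit STR "ok" (now at pos=38)
DONE. 11 tokens: [RPAREN, STR, RPAREN, STR, ID, STAR, PLUS, LPAREN, STR, SEMI, STR]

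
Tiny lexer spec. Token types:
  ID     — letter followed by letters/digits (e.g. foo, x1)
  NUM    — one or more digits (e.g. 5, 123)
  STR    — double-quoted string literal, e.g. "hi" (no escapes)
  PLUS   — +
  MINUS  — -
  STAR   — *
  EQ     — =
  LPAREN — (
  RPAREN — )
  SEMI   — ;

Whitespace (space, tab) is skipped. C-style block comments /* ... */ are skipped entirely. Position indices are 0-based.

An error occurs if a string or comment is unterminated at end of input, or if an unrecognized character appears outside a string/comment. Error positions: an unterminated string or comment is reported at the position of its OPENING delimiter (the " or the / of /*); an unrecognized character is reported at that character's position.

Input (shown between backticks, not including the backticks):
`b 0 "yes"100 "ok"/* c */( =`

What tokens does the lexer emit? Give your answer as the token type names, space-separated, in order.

pos=0: emit ID 'b' (now at pos=1)
pos=2: emit NUM '0' (now at pos=3)
pos=4: enter STRING mode
pos=4: emit STR "yes" (now at pos=9)
pos=9: emit NUM '100' (now at pos=12)
pos=13: enter STRING mode
pos=13: emit STR "ok" (now at pos=17)
pos=17: enter COMMENT mode (saw '/*')
exit COMMENT mode (now at pos=24)
pos=24: emit LPAREN '('
pos=26: emit EQ '='
DONE. 7 tokens: [ID, NUM, STR, NUM, STR, LPAREN, EQ]

Answer: ID NUM STR NUM STR LPAREN EQ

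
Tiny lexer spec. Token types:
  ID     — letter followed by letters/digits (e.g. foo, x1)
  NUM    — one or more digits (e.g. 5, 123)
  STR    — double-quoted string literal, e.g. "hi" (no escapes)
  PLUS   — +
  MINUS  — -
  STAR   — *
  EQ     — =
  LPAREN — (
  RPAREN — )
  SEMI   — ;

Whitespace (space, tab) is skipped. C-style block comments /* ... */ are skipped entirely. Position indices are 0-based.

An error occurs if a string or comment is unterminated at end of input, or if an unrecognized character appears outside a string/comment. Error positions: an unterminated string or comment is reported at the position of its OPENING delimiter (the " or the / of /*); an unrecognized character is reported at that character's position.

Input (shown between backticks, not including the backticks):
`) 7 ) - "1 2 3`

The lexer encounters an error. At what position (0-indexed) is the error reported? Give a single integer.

pos=0: emit RPAREN ')'
pos=2: emit NUM '7' (now at pos=3)
pos=4: emit RPAREN ')'
pos=6: emit MINUS '-'
pos=8: enter STRING mode
pos=8: ERROR — unterminated string

Answer: 8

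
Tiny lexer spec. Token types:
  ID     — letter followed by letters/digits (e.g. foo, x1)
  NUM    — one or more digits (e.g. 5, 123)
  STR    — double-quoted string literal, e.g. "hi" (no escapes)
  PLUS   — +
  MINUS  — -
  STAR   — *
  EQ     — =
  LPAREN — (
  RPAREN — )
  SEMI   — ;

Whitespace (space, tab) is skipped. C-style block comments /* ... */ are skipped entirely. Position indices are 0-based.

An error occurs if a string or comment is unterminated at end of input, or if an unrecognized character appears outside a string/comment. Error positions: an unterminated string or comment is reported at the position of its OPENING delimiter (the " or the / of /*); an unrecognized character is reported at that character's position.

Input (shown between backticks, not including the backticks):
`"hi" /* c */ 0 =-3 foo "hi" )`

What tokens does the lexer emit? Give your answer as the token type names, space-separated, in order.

Answer: STR NUM EQ MINUS NUM ID STR RPAREN

Derivation:
pos=0: enter STRING mode
pos=0: emit STR "hi" (now at pos=4)
pos=5: enter COMMENT mode (saw '/*')
exit COMMENT mode (now at pos=12)
pos=13: emit NUM '0' (now at pos=14)
pos=15: emit EQ '='
pos=16: emit MINUS '-'
pos=17: emit NUM '3' (now at pos=18)
pos=19: emit ID 'foo' (now at pos=22)
pos=23: enter STRING mode
pos=23: emit STR "hi" (now at pos=27)
pos=28: emit RPAREN ')'
DONE. 8 tokens: [STR, NUM, EQ, MINUS, NUM, ID, STR, RPAREN]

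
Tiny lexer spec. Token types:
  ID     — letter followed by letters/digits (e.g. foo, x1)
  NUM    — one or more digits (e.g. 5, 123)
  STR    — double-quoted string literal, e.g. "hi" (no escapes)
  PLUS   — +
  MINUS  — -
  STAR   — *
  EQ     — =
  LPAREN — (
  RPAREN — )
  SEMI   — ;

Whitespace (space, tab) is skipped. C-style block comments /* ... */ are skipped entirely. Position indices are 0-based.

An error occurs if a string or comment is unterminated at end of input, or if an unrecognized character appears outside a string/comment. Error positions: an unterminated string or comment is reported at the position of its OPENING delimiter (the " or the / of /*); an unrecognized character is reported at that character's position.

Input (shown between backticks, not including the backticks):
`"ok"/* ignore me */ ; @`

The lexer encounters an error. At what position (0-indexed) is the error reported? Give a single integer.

Answer: 22

Derivation:
pos=0: enter STRING mode
pos=0: emit STR "ok" (now at pos=4)
pos=4: enter COMMENT mode (saw '/*')
exit COMMENT mode (now at pos=19)
pos=20: emit SEMI ';'
pos=22: ERROR — unrecognized char '@'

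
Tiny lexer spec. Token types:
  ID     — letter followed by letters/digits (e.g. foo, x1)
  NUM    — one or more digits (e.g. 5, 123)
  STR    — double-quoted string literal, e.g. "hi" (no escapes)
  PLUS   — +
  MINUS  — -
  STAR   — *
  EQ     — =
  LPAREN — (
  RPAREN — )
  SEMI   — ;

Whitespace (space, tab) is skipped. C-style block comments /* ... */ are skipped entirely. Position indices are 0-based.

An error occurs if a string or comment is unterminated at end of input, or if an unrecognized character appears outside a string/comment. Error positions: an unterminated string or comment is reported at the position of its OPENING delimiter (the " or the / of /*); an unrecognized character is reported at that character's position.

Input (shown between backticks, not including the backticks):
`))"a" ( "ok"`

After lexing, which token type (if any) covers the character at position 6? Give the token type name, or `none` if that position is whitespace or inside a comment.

pos=0: emit RPAREN ')'
pos=1: emit RPAREN ')'
pos=2: enter STRING mode
pos=2: emit STR "a" (now at pos=5)
pos=6: emit LPAREN '('
pos=8: enter STRING mode
pos=8: emit STR "ok" (now at pos=12)
DONE. 5 tokens: [RPAREN, RPAREN, STR, LPAREN, STR]
Position 6: char is '(' -> LPAREN

Answer: LPAREN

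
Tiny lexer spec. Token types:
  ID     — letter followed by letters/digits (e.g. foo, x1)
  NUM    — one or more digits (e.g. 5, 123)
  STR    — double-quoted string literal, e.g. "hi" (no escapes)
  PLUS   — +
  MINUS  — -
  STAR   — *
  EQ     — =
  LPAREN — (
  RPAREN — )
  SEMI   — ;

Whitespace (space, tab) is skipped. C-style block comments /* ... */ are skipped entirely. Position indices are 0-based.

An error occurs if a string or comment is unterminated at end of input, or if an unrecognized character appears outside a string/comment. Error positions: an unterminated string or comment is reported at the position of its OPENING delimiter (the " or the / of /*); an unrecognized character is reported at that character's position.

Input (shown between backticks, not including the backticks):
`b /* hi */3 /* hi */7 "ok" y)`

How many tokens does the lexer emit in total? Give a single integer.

pos=0: emit ID 'b' (now at pos=1)
pos=2: enter COMMENT mode (saw '/*')
exit COMMENT mode (now at pos=10)
pos=10: emit NUM '3' (now at pos=11)
pos=12: enter COMMENT mode (saw '/*')
exit COMMENT mode (now at pos=20)
pos=20: emit NUM '7' (now at pos=21)
pos=22: enter STRING mode
pos=22: emit STR "ok" (now at pos=26)
pos=27: emit ID 'y' (now at pos=28)
pos=28: emit RPAREN ')'
DONE. 6 tokens: [ID, NUM, NUM, STR, ID, RPAREN]

Answer: 6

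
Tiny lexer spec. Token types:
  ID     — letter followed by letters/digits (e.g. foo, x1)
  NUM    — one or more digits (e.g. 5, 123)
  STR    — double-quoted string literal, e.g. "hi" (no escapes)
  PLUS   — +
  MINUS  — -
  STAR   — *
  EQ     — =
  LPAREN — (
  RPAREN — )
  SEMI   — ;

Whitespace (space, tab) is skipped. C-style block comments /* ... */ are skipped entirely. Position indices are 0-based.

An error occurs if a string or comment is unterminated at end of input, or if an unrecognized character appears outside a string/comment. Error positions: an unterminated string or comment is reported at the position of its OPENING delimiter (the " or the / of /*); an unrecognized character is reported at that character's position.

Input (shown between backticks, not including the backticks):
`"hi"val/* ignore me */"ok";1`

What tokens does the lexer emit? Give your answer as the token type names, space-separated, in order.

pos=0: enter STRING mode
pos=0: emit STR "hi" (now at pos=4)
pos=4: emit ID 'val' (now at pos=7)
pos=7: enter COMMENT mode (saw '/*')
exit COMMENT mode (now at pos=22)
pos=22: enter STRING mode
pos=22: emit STR "ok" (now at pos=26)
pos=26: emit SEMI ';'
pos=27: emit NUM '1' (now at pos=28)
DONE. 5 tokens: [STR, ID, STR, SEMI, NUM]

Answer: STR ID STR SEMI NUM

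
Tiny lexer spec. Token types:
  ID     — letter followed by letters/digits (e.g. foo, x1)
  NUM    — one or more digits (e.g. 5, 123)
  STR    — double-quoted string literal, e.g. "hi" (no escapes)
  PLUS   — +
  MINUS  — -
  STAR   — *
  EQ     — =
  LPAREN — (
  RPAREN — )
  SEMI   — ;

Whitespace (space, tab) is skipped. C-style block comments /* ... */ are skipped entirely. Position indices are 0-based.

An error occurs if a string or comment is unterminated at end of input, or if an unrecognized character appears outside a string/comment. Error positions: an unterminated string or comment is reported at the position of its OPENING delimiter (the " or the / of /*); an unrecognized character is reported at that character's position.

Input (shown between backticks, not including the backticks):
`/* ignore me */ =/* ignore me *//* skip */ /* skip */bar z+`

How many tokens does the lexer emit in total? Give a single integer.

pos=0: enter COMMENT mode (saw '/*')
exit COMMENT mode (now at pos=15)
pos=16: emit EQ '='
pos=17: enter COMMENT mode (saw '/*')
exit COMMENT mode (now at pos=32)
pos=32: enter COMMENT mode (saw '/*')
exit COMMENT mode (now at pos=42)
pos=43: enter COMMENT mode (saw '/*')
exit COMMENT mode (now at pos=53)
pos=53: emit ID 'bar' (now at pos=56)
pos=57: emit ID 'z' (now at pos=58)
pos=58: emit PLUS '+'
DONE. 4 tokens: [EQ, ID, ID, PLUS]

Answer: 4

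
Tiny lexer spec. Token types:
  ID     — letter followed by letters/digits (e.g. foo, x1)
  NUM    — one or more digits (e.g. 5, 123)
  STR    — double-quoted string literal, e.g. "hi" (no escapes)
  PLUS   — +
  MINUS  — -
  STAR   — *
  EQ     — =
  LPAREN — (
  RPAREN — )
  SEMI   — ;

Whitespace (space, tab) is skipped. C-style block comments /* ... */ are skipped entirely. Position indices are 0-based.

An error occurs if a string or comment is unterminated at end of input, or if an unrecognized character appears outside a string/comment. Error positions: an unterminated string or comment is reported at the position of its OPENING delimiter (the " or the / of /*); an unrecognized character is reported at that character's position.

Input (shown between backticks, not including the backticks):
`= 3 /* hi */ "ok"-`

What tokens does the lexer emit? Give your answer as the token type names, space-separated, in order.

pos=0: emit EQ '='
pos=2: emit NUM '3' (now at pos=3)
pos=4: enter COMMENT mode (saw '/*')
exit COMMENT mode (now at pos=12)
pos=13: enter STRING mode
pos=13: emit STR "ok" (now at pos=17)
pos=17: emit MINUS '-'
DONE. 4 tokens: [EQ, NUM, STR, MINUS]

Answer: EQ NUM STR MINUS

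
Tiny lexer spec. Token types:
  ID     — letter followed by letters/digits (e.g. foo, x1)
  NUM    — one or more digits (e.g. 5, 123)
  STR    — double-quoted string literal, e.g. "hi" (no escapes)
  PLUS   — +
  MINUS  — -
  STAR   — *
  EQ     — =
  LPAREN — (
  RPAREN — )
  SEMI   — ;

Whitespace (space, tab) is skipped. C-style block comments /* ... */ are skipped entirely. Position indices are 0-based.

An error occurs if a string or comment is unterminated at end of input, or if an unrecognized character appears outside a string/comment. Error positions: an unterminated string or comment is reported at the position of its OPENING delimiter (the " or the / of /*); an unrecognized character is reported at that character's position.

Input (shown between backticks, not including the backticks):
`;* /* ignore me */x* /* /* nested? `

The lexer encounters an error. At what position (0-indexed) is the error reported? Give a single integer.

Answer: 21

Derivation:
pos=0: emit SEMI ';'
pos=1: emit STAR '*'
pos=3: enter COMMENT mode (saw '/*')
exit COMMENT mode (now at pos=18)
pos=18: emit ID 'x' (now at pos=19)
pos=19: emit STAR '*'
pos=21: enter COMMENT mode (saw '/*')
pos=21: ERROR — unterminated comment (reached EOF)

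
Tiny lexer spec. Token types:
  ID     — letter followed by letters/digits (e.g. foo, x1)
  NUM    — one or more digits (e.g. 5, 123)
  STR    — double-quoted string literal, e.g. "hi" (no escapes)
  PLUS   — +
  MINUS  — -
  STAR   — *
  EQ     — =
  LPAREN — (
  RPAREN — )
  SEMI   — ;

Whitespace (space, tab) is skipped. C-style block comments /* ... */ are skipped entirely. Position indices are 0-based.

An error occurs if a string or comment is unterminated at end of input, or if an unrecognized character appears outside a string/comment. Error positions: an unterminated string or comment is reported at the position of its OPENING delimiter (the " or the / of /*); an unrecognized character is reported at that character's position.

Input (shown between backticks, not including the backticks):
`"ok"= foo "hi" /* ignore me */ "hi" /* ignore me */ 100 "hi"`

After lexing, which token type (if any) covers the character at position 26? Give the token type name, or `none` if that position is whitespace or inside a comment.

Answer: none

Derivation:
pos=0: enter STRING mode
pos=0: emit STR "ok" (now at pos=4)
pos=4: emit EQ '='
pos=6: emit ID 'foo' (now at pos=9)
pos=10: enter STRING mode
pos=10: emit STR "hi" (now at pos=14)
pos=15: enter COMMENT mode (saw '/*')
exit COMMENT mode (now at pos=30)
pos=31: enter STRING mode
pos=31: emit STR "hi" (now at pos=35)
pos=36: enter COMMENT mode (saw '/*')
exit COMMENT mode (now at pos=51)
pos=52: emit NUM '100' (now at pos=55)
pos=56: enter STRING mode
pos=56: emit STR "hi" (now at pos=60)
DONE. 7 tokens: [STR, EQ, ID, STR, STR, NUM, STR]
Position 26: char is 'e' -> none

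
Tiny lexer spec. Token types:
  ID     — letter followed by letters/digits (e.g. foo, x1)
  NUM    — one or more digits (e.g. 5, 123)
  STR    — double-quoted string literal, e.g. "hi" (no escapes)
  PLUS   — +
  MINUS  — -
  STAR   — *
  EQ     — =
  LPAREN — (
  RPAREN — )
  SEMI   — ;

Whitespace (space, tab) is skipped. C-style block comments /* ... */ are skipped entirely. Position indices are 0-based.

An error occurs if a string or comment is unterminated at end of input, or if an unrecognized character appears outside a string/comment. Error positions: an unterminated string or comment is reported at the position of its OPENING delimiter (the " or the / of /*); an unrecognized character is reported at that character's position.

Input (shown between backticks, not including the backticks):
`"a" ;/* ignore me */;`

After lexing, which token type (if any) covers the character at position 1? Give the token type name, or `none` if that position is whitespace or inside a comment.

pos=0: enter STRING mode
pos=0: emit STR "a" (now at pos=3)
pos=4: emit SEMI ';'
pos=5: enter COMMENT mode (saw '/*')
exit COMMENT mode (now at pos=20)
pos=20: emit SEMI ';'
DONE. 3 tokens: [STR, SEMI, SEMI]
Position 1: char is 'a' -> STR

Answer: STR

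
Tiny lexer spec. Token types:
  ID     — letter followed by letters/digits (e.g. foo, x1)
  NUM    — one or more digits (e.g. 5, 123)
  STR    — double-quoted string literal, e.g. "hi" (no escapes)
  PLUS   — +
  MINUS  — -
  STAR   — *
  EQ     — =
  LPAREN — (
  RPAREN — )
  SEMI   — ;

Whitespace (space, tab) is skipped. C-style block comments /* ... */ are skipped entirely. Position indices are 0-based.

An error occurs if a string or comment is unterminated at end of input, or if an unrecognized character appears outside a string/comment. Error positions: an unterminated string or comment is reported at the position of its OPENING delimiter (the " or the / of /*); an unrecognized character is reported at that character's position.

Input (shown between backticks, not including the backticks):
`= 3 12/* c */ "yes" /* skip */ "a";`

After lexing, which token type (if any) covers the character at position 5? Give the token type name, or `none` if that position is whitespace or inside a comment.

Answer: NUM

Derivation:
pos=0: emit EQ '='
pos=2: emit NUM '3' (now at pos=3)
pos=4: emit NUM '12' (now at pos=6)
pos=6: enter COMMENT mode (saw '/*')
exit COMMENT mode (now at pos=13)
pos=14: enter STRING mode
pos=14: emit STR "yes" (now at pos=19)
pos=20: enter COMMENT mode (saw '/*')
exit COMMENT mode (now at pos=30)
pos=31: enter STRING mode
pos=31: emit STR "a" (now at pos=34)
pos=34: emit SEMI ';'
DONE. 6 tokens: [EQ, NUM, NUM, STR, STR, SEMI]
Position 5: char is '2' -> NUM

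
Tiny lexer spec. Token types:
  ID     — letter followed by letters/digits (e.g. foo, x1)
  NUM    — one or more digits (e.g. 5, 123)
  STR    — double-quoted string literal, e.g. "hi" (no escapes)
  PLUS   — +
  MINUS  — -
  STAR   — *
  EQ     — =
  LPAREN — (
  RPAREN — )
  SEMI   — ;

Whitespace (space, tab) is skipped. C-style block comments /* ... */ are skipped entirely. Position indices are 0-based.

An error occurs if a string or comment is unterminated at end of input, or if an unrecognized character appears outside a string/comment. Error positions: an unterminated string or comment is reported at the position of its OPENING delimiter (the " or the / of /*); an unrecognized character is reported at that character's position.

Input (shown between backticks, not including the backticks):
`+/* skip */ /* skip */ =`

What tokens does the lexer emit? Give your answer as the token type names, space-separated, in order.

Answer: PLUS EQ

Derivation:
pos=0: emit PLUS '+'
pos=1: enter COMMENT mode (saw '/*')
exit COMMENT mode (now at pos=11)
pos=12: enter COMMENT mode (saw '/*')
exit COMMENT mode (now at pos=22)
pos=23: emit EQ '='
DONE. 2 tokens: [PLUS, EQ]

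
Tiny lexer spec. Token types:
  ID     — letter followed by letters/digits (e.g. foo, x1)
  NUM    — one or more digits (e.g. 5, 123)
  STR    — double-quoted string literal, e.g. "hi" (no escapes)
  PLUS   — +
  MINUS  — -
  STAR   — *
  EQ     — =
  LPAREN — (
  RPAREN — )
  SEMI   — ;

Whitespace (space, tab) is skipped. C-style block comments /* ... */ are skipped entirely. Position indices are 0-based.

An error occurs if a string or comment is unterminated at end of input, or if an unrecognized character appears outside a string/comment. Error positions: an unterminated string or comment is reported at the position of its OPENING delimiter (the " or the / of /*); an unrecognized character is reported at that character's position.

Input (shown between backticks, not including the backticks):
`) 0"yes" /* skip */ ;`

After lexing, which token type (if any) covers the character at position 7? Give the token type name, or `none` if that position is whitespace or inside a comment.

pos=0: emit RPAREN ')'
pos=2: emit NUM '0' (now at pos=3)
pos=3: enter STRING mode
pos=3: emit STR "yes" (now at pos=8)
pos=9: enter COMMENT mode (saw '/*')
exit COMMENT mode (now at pos=19)
pos=20: emit SEMI ';'
DONE. 4 tokens: [RPAREN, NUM, STR, SEMI]
Position 7: char is '"' -> STR

Answer: STR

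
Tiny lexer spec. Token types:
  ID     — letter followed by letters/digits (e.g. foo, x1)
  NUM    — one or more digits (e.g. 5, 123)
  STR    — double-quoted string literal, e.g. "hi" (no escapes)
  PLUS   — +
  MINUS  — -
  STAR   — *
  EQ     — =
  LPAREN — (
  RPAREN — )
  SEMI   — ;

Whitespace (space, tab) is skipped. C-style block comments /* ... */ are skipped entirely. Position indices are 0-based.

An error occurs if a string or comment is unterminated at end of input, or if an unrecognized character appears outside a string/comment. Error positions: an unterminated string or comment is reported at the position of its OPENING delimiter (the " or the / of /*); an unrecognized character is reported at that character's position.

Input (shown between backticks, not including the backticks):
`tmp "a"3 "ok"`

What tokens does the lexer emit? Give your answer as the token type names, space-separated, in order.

Answer: ID STR NUM STR

Derivation:
pos=0: emit ID 'tmp' (now at pos=3)
pos=4: enter STRING mode
pos=4: emit STR "a" (now at pos=7)
pos=7: emit NUM '3' (now at pos=8)
pos=9: enter STRING mode
pos=9: emit STR "ok" (now at pos=13)
DONE. 4 tokens: [ID, STR, NUM, STR]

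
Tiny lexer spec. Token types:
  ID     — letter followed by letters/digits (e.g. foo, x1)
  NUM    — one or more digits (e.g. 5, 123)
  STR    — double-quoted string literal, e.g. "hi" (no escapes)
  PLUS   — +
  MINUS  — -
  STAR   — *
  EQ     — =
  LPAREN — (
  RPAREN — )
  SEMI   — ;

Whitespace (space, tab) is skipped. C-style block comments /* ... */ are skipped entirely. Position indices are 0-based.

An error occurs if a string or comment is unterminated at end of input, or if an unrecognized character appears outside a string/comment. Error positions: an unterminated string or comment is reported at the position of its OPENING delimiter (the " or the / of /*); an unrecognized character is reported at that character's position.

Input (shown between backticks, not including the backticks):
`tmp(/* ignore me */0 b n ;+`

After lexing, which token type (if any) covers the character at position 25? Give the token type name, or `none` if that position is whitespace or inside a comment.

pos=0: emit ID 'tmp' (now at pos=3)
pos=3: emit LPAREN '('
pos=4: enter COMMENT mode (saw '/*')
exit COMMENT mode (now at pos=19)
pos=19: emit NUM '0' (now at pos=20)
pos=21: emit ID 'b' (now at pos=22)
pos=23: emit ID 'n' (now at pos=24)
pos=25: emit SEMI ';'
pos=26: emit PLUS '+'
DONE. 7 tokens: [ID, LPAREN, NUM, ID, ID, SEMI, PLUS]
Position 25: char is ';' -> SEMI

Answer: SEMI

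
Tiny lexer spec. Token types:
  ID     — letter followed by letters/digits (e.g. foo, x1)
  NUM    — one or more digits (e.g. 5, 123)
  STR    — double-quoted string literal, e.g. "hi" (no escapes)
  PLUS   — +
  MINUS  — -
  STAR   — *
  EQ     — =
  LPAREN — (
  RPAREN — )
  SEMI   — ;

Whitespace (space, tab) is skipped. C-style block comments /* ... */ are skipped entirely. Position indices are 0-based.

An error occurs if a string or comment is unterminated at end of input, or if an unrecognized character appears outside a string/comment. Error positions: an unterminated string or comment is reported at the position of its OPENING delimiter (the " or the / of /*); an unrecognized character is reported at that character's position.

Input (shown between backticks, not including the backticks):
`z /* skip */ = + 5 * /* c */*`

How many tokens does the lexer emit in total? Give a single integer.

pos=0: emit ID 'z' (now at pos=1)
pos=2: enter COMMENT mode (saw '/*')
exit COMMENT mode (now at pos=12)
pos=13: emit EQ '='
pos=15: emit PLUS '+'
pos=17: emit NUM '5' (now at pos=18)
pos=19: emit STAR '*'
pos=21: enter COMMENT mode (saw '/*')
exit COMMENT mode (now at pos=28)
pos=28: emit STAR '*'
DONE. 6 tokens: [ID, EQ, PLUS, NUM, STAR, STAR]

Answer: 6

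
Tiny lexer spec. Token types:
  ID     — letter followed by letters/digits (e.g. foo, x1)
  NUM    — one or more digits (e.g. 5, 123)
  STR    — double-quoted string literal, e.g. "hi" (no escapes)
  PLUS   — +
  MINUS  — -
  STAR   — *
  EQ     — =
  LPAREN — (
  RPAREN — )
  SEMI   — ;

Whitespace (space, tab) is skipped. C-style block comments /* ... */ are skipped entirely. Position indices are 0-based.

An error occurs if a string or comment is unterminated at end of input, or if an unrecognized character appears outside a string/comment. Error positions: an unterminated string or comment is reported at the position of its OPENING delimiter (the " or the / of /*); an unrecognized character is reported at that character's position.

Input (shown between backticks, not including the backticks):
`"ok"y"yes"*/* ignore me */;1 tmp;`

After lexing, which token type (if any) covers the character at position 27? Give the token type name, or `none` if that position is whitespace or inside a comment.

Answer: NUM

Derivation:
pos=0: enter STRING mode
pos=0: emit STR "ok" (now at pos=4)
pos=4: emit ID 'y' (now at pos=5)
pos=5: enter STRING mode
pos=5: emit STR "yes" (now at pos=10)
pos=10: emit STAR '*'
pos=11: enter COMMENT mode (saw '/*')
exit COMMENT mode (now at pos=26)
pos=26: emit SEMI ';'
pos=27: emit NUM '1' (now at pos=28)
pos=29: emit ID 'tmp' (now at pos=32)
pos=32: emit SEMI ';'
DONE. 8 tokens: [STR, ID, STR, STAR, SEMI, NUM, ID, SEMI]
Position 27: char is '1' -> NUM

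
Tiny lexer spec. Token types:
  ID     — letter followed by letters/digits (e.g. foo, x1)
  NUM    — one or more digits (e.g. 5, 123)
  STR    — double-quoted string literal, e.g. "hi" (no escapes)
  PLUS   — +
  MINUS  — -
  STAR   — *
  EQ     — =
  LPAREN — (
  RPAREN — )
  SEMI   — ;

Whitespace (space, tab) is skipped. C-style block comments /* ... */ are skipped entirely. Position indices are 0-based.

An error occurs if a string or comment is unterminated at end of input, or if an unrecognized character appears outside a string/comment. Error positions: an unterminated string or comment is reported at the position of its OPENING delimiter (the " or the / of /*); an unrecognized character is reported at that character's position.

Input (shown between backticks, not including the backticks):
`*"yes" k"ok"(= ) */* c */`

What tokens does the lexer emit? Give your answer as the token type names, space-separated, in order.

Answer: STAR STR ID STR LPAREN EQ RPAREN STAR

Derivation:
pos=0: emit STAR '*'
pos=1: enter STRING mode
pos=1: emit STR "yes" (now at pos=6)
pos=7: emit ID 'k' (now at pos=8)
pos=8: enter STRING mode
pos=8: emit STR "ok" (now at pos=12)
pos=12: emit LPAREN '('
pos=13: emit EQ '='
pos=15: emit RPAREN ')'
pos=17: emit STAR '*'
pos=18: enter COMMENT mode (saw '/*')
exit COMMENT mode (now at pos=25)
DONE. 8 tokens: [STAR, STR, ID, STR, LPAREN, EQ, RPAREN, STAR]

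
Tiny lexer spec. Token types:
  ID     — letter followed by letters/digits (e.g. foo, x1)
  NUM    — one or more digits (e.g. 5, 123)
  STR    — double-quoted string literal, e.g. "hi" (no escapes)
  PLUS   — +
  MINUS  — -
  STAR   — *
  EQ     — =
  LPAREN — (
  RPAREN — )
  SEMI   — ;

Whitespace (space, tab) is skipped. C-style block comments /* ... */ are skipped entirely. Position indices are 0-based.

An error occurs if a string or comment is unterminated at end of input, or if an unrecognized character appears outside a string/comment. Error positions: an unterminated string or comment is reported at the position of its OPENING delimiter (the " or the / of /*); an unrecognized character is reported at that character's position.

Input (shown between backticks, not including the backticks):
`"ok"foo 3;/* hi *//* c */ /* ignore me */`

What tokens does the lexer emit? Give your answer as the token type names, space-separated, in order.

Answer: STR ID NUM SEMI

Derivation:
pos=0: enter STRING mode
pos=0: emit STR "ok" (now at pos=4)
pos=4: emit ID 'foo' (now at pos=7)
pos=8: emit NUM '3' (now at pos=9)
pos=9: emit SEMI ';'
pos=10: enter COMMENT mode (saw '/*')
exit COMMENT mode (now at pos=18)
pos=18: enter COMMENT mode (saw '/*')
exit COMMENT mode (now at pos=25)
pos=26: enter COMMENT mode (saw '/*')
exit COMMENT mode (now at pos=41)
DONE. 4 tokens: [STR, ID, NUM, SEMI]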